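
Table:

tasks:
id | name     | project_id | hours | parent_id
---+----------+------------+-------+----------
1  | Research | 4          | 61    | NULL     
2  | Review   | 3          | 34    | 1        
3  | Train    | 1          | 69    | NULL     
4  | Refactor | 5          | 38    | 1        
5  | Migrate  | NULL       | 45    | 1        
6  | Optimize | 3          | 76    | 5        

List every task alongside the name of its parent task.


This is a self-join: tasks is joined to a second copy of itself, matching each row's parent_id to another row's id. Use LEFT JOIN so rows with parent_id=NULL are kept.
  - task 1 (Research): parent_id=NULL -> NULL
  - task 2 (Review): parent_id=1 -> Research
  - task 3 (Train): parent_id=NULL -> NULL
  - task 4 (Refactor): parent_id=1 -> Research
  - task 5 (Migrate): parent_id=1 -> Research
  - task 6 (Optimize): parent_id=5 -> Migrate

SQL:
SELECT a.name AS item, b.name AS parent
FROM tasks a
LEFT JOIN tasks b ON a.parent_id = b.id

Result:
item     | parent  
---------+---------
Research | NULL    
Review   | Research
Train    | NULL    
Refactor | Research
Migrate  | Research
Optimize | Migrate 


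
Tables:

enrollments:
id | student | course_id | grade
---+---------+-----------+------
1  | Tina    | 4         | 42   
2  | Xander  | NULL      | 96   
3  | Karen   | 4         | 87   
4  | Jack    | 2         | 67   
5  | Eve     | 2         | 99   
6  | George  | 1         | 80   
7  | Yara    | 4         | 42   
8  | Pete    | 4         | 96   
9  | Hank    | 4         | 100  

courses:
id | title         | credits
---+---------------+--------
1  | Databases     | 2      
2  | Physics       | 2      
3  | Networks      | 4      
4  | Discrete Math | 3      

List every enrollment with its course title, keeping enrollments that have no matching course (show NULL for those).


LEFT JOIN keeps every row from enrollments (the left table); where course_id has no match in courses, the course columns become NULL. Walk through each enrollment:
  - enrollment 1 (Tina): course_id=4 -> matches Discrete Math
  - enrollment 2 (Xander): course_id=NULL, no match -> kept with NULL
  - enrollment 3 (Karen): course_id=4 -> matches Discrete Math
  - enrollment 4 (Jack): course_id=2 -> matches Physics
  - enrollment 5 (Eve): course_id=2 -> matches Physics
  - enrollment 6 (George): course_id=1 -> matches Databases
  - enrollment 7 (Yara): course_id=4 -> matches Discrete Math
  - enrollment 8 (Pete): course_id=4 -> matches Discrete Math
  - enrollment 9 (Hank): course_id=4 -> matches Discrete Math
All 9 rows appear; 1 has NULL course.

SQL:
SELECT a.student, b.title AS course
FROM enrollments a
LEFT JOIN courses b ON a.course_id = b.id

Result:
student | course       
--------+--------------
Tina    | Discrete Math
Xander  | NULL         
Karen   | Discrete Math
Jack    | Physics      
Eve     | Physics      
George  | Databases    
Yara    | Discrete Math
Pete    | Discrete Math
Hank    | Discrete Math


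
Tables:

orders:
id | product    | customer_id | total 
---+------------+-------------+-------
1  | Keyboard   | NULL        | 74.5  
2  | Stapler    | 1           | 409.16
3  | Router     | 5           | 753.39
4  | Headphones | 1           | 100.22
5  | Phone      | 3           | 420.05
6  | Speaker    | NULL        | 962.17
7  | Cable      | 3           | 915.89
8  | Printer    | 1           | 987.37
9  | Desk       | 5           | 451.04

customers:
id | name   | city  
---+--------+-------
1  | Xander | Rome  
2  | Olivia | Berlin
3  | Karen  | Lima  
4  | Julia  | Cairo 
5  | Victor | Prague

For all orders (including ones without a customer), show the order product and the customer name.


LEFT JOIN keeps every row from orders (the left table); where customer_id has no match in customers, the customer columns become NULL. Walk through each order:
  - order 1 (Keyboard): customer_id=NULL, no match -> kept with NULL
  - order 2 (Stapler): customer_id=1 -> matches Xander
  - order 3 (Router): customer_id=5 -> matches Victor
  - order 4 (Headphones): customer_id=1 -> matches Xander
  - order 5 (Phone): customer_id=3 -> matches Karen
  - order 6 (Speaker): customer_id=NULL, no match -> kept with NULL
  - order 7 (Cable): customer_id=3 -> matches Karen
  - order 8 (Printer): customer_id=1 -> matches Xander
  - order 9 (Desk): customer_id=5 -> matches Victor
All 9 rows appear; 2 have NULL customer.

SQL:
SELECT a.product, b.name AS customer
FROM orders a
LEFT JOIN customers b ON a.customer_id = b.id

Result:
product    | customer
-----------+---------
Keyboard   | NULL    
Stapler    | Xander  
Router     | Victor  
Headphones | Xander  
Phone      | Karen   
Speaker    | NULL    
Cable      | Karen   
Printer    | Xander  
Desk       | Victor  


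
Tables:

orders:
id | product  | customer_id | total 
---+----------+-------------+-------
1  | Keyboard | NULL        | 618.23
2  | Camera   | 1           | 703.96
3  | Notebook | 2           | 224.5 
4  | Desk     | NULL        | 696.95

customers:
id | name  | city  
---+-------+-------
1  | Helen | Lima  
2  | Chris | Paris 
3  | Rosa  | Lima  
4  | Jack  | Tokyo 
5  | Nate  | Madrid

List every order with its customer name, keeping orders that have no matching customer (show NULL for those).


LEFT JOIN keeps every row from orders (the left table); where customer_id has no match in customers, the customer columns become NULL. Walk through each order:
  - order 1 (Keyboard): customer_id=NULL, no match -> kept with NULL
  - order 2 (Camera): customer_id=1 -> matches Helen
  - order 3 (Notebook): customer_id=2 -> matches Chris
  - order 4 (Desk): customer_id=NULL, no match -> kept with NULL
All 4 rows appear; 2 have NULL customer.

SQL:
SELECT a.product, b.name AS customer
FROM orders a
LEFT JOIN customers b ON a.customer_id = b.id

Result:
product  | customer
---------+---------
Keyboard | NULL    
Camera   | Helen   
Notebook | Chris   
Desk     | NULL    


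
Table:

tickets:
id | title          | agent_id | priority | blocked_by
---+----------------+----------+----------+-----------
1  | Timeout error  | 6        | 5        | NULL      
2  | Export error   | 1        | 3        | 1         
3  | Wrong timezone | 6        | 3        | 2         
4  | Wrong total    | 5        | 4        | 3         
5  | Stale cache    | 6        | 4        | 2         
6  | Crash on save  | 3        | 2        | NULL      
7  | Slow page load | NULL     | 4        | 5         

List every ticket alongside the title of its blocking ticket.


This is a self-join: tickets is joined to a second copy of itself, matching each row's blocked_by to another row's id. Use LEFT JOIN so rows with blocked_by=NULL are kept.
  - ticket 1 (Timeout error): blocked_by=NULL -> NULL
  - ticket 2 (Export error): blocked_by=1 -> Timeout error
  - ticket 3 (Wrong timezone): blocked_by=2 -> Export error
  - ticket 4 (Wrong total): blocked_by=3 -> Wrong timezone
  - ticket 5 (Stale cache): blocked_by=2 -> Export error
  - ticket 6 (Crash on save): blocked_by=NULL -> NULL
  - ticket 7 (Slow page load): blocked_by=5 -> Stale cache

SQL:
SELECT a.title AS item, b.title AS blocked_by
FROM tickets a
LEFT JOIN tickets b ON a.blocked_by = b.id

Result:
item           | blocked_by    
---------------+---------------
Timeout error  | NULL          
Export error   | Timeout error 
Wrong timezone | Export error  
Wrong total    | Wrong timezone
Stale cache    | Export error  
Crash on save  | NULL          
Slow page load | Stale cache   


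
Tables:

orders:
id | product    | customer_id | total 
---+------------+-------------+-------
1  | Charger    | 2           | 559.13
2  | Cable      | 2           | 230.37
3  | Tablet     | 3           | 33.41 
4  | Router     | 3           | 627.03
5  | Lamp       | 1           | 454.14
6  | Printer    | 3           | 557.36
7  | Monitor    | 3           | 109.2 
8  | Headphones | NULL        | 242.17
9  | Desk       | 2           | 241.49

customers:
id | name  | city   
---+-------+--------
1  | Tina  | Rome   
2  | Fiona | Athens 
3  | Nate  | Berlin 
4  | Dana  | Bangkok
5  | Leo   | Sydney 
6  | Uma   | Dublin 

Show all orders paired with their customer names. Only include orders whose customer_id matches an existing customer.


INNER JOIN keeps only orders rows whose customer_id matches an id in customers. Walk through each order:
  - order 1 (Charger): customer_id=2 -> matches Fiona
  - order 2 (Cable): customer_id=2 -> matches Fiona
  - order 3 (Tablet): customer_id=3 -> matches Nate
  - order 4 (Router): customer_id=3 -> matches Nate
  - order 5 (Lamp): customer_id=1 -> matches Tina
  - order 6 (Printer): customer_id=3 -> matches Nate
  - order 7 (Monitor): customer_id=3 -> matches Nate
  - order 8 (Headphones): customer_id=NULL, no match -> dropped
  - order 9 (Desk): customer_id=2 -> matches Fiona
So 1 of 9 rows is dropped.

SQL:
SELECT a.product, b.name AS customer
FROM orders a
INNER JOIN customers b ON a.customer_id = b.id

Result:
product | customer
--------+---------
Charger | Fiona   
Cable   | Fiona   
Tablet  | Nate    
Router  | Nate    
Lamp    | Tina    
Printer | Nate    
Monitor | Nate    
Desk    | Fiona   


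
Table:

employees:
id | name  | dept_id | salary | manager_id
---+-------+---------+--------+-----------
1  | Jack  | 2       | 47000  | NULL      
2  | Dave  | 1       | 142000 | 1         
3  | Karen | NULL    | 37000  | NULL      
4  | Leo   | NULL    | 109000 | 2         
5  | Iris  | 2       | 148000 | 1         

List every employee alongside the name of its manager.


This is a self-join: employees is joined to a second copy of itself, matching each row's manager_id to another row's id. Use LEFT JOIN so rows with manager_id=NULL are kept.
  - employee 1 (Jack): manager_id=NULL -> NULL
  - employee 2 (Dave): manager_id=1 -> Jack
  - employee 3 (Karen): manager_id=NULL -> NULL
  - employee 4 (Leo): manager_id=2 -> Dave
  - employee 5 (Iris): manager_id=1 -> Jack

SQL:
SELECT a.name AS item, b.name AS manager
FROM employees a
LEFT JOIN employees b ON a.manager_id = b.id

Result:
item  | manager
------+--------
Jack  | NULL   
Dave  | Jack   
Karen | NULL   
Leo   | Dave   
Iris  | Jack   


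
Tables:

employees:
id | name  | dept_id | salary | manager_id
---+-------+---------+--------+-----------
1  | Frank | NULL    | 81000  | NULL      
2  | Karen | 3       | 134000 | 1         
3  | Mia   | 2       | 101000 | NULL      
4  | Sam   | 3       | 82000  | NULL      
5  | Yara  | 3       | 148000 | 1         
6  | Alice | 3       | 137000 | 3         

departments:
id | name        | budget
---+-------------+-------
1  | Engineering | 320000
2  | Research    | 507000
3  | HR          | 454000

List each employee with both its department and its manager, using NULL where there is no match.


Two LEFT JOINs from the same base table employees: one to departments via dept_id, one to employees itself via manager_id. Both are LEFT so every employee is preserved.
Match against departments:
  - employee 1 (Frank): dept_id=NULL, no match -> kept with NULL
  - employee 2 (Karen): dept_id=3 -> matches HR
  - employee 3 (Mia): dept_id=2 -> matches Research
  - employee 4 (Sam): dept_id=3 -> matches HR
  - employee 5 (Yara): dept_id=3 -> matches HR
  - employee 6 (Alice): dept_id=3 -> matches HR
Match against employees (self):
  - employee 1 (Frank): manager_id=NULL -> NULL
  - employee 2 (Karen): manager_id=1 -> Frank
  - employee 3 (Mia): manager_id=NULL -> NULL
  - employee 4 (Sam): manager_id=NULL -> NULL
  - employee 5 (Yara): manager_id=1 -> Frank
  - employee 6 (Alice): manager_id=3 -> Mia

SQL:
SELECT a.name, b.name AS department, c.name AS manager
FROM employees a
LEFT JOIN departments b ON a.dept_id = b.id
LEFT JOIN employees c ON a.manager_id = c.id

Result:
name  | department | manager
------+------------+--------
Frank | NULL       | NULL   
Karen | HR         | Frank  
Mia   | Research   | NULL   
Sam   | HR         | NULL   
Yara  | HR         | Frank  
Alice | HR         | Mia    


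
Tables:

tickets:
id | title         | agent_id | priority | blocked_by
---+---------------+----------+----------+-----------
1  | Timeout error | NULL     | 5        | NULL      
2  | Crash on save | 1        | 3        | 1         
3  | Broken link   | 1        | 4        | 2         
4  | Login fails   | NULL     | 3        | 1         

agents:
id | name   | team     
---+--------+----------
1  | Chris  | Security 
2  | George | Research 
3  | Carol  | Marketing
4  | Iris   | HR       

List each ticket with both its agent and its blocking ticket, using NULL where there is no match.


Two LEFT JOINs from the same base table tickets: one to agents via agent_id, one to tickets itself via blocked_by. Both are LEFT so every ticket is preserved.
Match against agents:
  - ticket 1 (Timeout error): agent_id=NULL, no match -> kept with NULL
  - ticket 2 (Crash on save): agent_id=1 -> matches Chris
  - ticket 3 (Broken link): agent_id=1 -> matches Chris
  - ticket 4 (Login fails): agent_id=NULL, no match -> kept with NULL
Match against tickets (self):
  - ticket 1 (Timeout error): blocked_by=NULL -> NULL
  - ticket 2 (Crash on save): blocked_by=1 -> Timeout error
  - ticket 3 (Broken link): blocked_by=2 -> Crash on save
  - ticket 4 (Login fails): blocked_by=1 -> Timeout error

SQL:
SELECT a.title, b.name AS agent, c.title AS blocked_by
FROM tickets a
LEFT JOIN agents b ON a.agent_id = b.id
LEFT JOIN tickets c ON a.blocked_by = c.id

Result:
title         | agent | blocked_by   
--------------+-------+--------------
Timeout error | NULL  | NULL         
Crash on save | Chris | Timeout error
Broken link   | Chris | Crash on save
Login fails   | NULL  | Timeout error


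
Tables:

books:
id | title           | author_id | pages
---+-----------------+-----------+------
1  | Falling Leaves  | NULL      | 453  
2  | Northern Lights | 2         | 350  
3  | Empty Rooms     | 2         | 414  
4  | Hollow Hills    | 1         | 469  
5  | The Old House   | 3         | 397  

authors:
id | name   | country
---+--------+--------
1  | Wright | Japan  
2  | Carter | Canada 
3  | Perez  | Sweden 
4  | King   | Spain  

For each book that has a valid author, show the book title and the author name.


INNER JOIN keeps only books rows whose author_id matches an id in authors. Walk through each book:
  - book 1 (Falling Leaves): author_id=NULL, no match -> dropped
  - book 2 (Northern Lights): author_id=2 -> matches Carter
  - book 3 (Empty Rooms): author_id=2 -> matches Carter
  - book 4 (Hollow Hills): author_id=1 -> matches Wright
  - book 5 (The Old House): author_id=3 -> matches Perez
So 1 of 5 rows is dropped.

SQL:
SELECT a.title, b.name AS author
FROM books a
INNER JOIN authors b ON a.author_id = b.id

Result:
title           | author
----------------+-------
Northern Lights | Carter
Empty Rooms     | Carter
Hollow Hills    | Wright
The Old House   | Perez 


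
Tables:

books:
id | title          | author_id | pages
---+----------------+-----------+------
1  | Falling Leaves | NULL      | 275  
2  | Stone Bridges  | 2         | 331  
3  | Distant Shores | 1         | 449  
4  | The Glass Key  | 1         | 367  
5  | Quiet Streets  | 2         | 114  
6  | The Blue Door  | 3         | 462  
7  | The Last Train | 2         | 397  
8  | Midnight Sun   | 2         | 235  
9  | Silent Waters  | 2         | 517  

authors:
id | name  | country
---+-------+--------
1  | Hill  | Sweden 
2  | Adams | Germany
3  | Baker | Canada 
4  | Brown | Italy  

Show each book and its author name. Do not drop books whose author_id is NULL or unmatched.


LEFT JOIN keeps every row from books (the left table); where author_id has no match in authors, the author columns become NULL. Walk through each book:
  - book 1 (Falling Leaves): author_id=NULL, no match -> kept with NULL
  - book 2 (Stone Bridges): author_id=2 -> matches Adams
  - book 3 (Distant Shores): author_id=1 -> matches Hill
  - book 4 (The Glass Key): author_id=1 -> matches Hill
  - book 5 (Quiet Streets): author_id=2 -> matches Adams
  - book 6 (The Blue Door): author_id=3 -> matches Baker
  - book 7 (The Last Train): author_id=2 -> matches Adams
  - book 8 (Midnight Sun): author_id=2 -> matches Adams
  - book 9 (Silent Waters): author_id=2 -> matches Adams
All 9 rows appear; 1 has NULL author.

SQL:
SELECT a.title, b.name AS author
FROM books a
LEFT JOIN authors b ON a.author_id = b.id

Result:
title          | author
---------------+-------
Falling Leaves | NULL  
Stone Bridges  | Adams 
Distant Shores | Hill  
The Glass Key  | Hill  
Quiet Streets  | Adams 
The Blue Door  | Baker 
The Last Train | Adams 
Midnight Sun   | Adams 
Silent Waters  | Adams 


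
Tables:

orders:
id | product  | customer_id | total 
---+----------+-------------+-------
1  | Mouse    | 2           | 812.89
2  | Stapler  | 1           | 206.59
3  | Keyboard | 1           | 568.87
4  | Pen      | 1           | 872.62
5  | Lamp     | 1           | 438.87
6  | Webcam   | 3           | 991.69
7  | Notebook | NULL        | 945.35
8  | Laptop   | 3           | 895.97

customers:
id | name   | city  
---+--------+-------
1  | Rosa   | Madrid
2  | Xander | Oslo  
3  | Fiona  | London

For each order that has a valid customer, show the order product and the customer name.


INNER JOIN keeps only orders rows whose customer_id matches an id in customers. Walk through each order:
  - order 1 (Mouse): customer_id=2 -> matches Xander
  - order 2 (Stapler): customer_id=1 -> matches Rosa
  - order 3 (Keyboard): customer_id=1 -> matches Rosa
  - order 4 (Pen): customer_id=1 -> matches Rosa
  - order 5 (Lamp): customer_id=1 -> matches Rosa
  - order 6 (Webcam): customer_id=3 -> matches Fiona
  - order 7 (Notebook): customer_id=NULL, no match -> dropped
  - order 8 (Laptop): customer_id=3 -> matches Fiona
So 1 of 8 rows is dropped.

SQL:
SELECT a.product, b.name AS customer
FROM orders a
INNER JOIN customers b ON a.customer_id = b.id

Result:
product  | customer
---------+---------
Mouse    | Xander  
Stapler  | Rosa    
Keyboard | Rosa    
Pen      | Rosa    
Lamp     | Rosa    
Webcam   | Fiona   
Laptop   | Fiona   


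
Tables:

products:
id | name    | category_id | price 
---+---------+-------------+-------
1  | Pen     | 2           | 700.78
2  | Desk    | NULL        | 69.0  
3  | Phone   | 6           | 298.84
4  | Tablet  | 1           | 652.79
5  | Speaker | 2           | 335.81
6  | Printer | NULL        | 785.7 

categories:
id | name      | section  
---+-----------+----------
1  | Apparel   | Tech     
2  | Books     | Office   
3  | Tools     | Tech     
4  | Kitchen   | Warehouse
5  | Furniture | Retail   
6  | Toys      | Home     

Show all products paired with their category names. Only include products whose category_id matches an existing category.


INNER JOIN keeps only products rows whose category_id matches an id in categories. Walk through each product:
  - product 1 (Pen): category_id=2 -> matches Books
  - product 2 (Desk): category_id=NULL, no match -> dropped
  - product 3 (Phone): category_id=6 -> matches Toys
  - product 4 (Tablet): category_id=1 -> matches Apparel
  - product 5 (Speaker): category_id=2 -> matches Books
  - product 6 (Printer): category_id=NULL, no match -> dropped
So 2 of 6 rows are dropped.

SQL:
SELECT a.name, b.name AS category
FROM products a
INNER JOIN categories b ON a.category_id = b.id

Result:
name    | category
--------+---------
Pen     | Books   
Phone   | Toys    
Tablet  | Apparel 
Speaker | Books   


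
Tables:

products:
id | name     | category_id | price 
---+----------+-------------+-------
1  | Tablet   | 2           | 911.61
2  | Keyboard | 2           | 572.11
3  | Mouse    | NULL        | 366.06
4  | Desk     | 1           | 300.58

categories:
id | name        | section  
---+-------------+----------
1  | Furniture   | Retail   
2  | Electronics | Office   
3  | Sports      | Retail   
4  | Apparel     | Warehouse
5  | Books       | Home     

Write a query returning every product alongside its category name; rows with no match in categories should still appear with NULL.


LEFT JOIN keeps every row from products (the left table); where category_id has no match in categories, the category columns become NULL. Walk through each product:
  - product 1 (Tablet): category_id=2 -> matches Electronics
  - product 2 (Keyboard): category_id=2 -> matches Electronics
  - product 3 (Mouse): category_id=NULL, no match -> kept with NULL
  - product 4 (Desk): category_id=1 -> matches Furniture
All 4 rows appear; 1 has NULL category.

SQL:
SELECT a.name, b.name AS category
FROM products a
LEFT JOIN categories b ON a.category_id = b.id

Result:
name     | category   
---------+------------
Tablet   | Electronics
Keyboard | Electronics
Mouse    | NULL       
Desk     | Furniture  


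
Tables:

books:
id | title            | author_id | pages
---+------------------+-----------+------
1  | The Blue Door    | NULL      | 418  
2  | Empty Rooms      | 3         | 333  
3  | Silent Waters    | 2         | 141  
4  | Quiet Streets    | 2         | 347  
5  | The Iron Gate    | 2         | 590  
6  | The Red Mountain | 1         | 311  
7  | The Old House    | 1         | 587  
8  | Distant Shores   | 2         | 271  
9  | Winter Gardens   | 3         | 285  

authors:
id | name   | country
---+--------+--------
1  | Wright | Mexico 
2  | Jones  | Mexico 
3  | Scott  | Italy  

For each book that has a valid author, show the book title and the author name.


INNER JOIN keeps only books rows whose author_id matches an id in authors. Walk through each book:
  - book 1 (The Blue Door): author_id=NULL, no match -> dropped
  - book 2 (Empty Rooms): author_id=3 -> matches Scott
  - book 3 (Silent Waters): author_id=2 -> matches Jones
  - book 4 (Quiet Streets): author_id=2 -> matches Jones
  - book 5 (The Iron Gate): author_id=2 -> matches Jones
  - book 6 (The Red Mountain): author_id=1 -> matches Wright
  - book 7 (The Old House): author_id=1 -> matches Wright
  - book 8 (Distant Shores): author_id=2 -> matches Jones
  - book 9 (Winter Gardens): author_id=3 -> matches Scott
So 1 of 9 rows is dropped.

SQL:
SELECT a.title, b.name AS author
FROM books a
INNER JOIN authors b ON a.author_id = b.id

Result:
title            | author
-----------------+-------
Empty Rooms      | Scott 
Silent Waters    | Jones 
Quiet Streets    | Jones 
The Iron Gate    | Jones 
The Red Mountain | Wright
The Old House    | Wright
Distant Shores   | Jones 
Winter Gardens   | Scott 


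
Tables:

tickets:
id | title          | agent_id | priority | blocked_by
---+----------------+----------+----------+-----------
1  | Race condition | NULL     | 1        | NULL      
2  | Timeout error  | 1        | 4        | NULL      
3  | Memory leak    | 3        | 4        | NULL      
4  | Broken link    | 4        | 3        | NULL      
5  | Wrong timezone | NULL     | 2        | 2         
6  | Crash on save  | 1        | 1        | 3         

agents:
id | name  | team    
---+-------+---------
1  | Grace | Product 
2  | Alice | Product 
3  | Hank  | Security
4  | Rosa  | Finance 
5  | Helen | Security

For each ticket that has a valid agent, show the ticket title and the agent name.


INNER JOIN keeps only tickets rows whose agent_id matches an id in agents. Walk through each ticket:
  - ticket 1 (Race condition): agent_id=NULL, no match -> dropped
  - ticket 2 (Timeout error): agent_id=1 -> matches Grace
  - ticket 3 (Memory leak): agent_id=3 -> matches Hank
  - ticket 4 (Broken link): agent_id=4 -> matches Rosa
  - ticket 5 (Wrong timezone): agent_id=NULL, no match -> dropped
  - ticket 6 (Crash on save): agent_id=1 -> matches Grace
So 2 of 6 rows are dropped.

SQL:
SELECT a.title, b.name AS agent
FROM tickets a
INNER JOIN agents b ON a.agent_id = b.id

Result:
title         | agent
--------------+------
Timeout error | Grace
Memory leak   | Hank 
Broken link   | Rosa 
Crash on save | Grace


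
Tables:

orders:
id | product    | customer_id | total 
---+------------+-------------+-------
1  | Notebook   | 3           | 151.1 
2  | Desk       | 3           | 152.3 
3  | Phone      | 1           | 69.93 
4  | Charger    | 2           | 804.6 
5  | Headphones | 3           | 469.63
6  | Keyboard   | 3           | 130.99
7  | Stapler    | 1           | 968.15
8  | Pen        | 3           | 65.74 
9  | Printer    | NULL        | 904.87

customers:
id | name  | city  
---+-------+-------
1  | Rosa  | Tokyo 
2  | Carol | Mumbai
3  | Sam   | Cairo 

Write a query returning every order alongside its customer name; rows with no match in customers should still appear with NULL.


LEFT JOIN keeps every row from orders (the left table); where customer_id has no match in customers, the customer columns become NULL. Walk through each order:
  - order 1 (Notebook): customer_id=3 -> matches Sam
  - order 2 (Desk): customer_id=3 -> matches Sam
  - order 3 (Phone): customer_id=1 -> matches Rosa
  - order 4 (Charger): customer_id=2 -> matches Carol
  - order 5 (Headphones): customer_id=3 -> matches Sam
  - order 6 (Keyboard): customer_id=3 -> matches Sam
  - order 7 (Stapler): customer_id=1 -> matches Rosa
  - order 8 (Pen): customer_id=3 -> matches Sam
  - order 9 (Printer): customer_id=NULL, no match -> kept with NULL
All 9 rows appear; 1 has NULL customer.

SQL:
SELECT a.product, b.name AS customer
FROM orders a
LEFT JOIN customers b ON a.customer_id = b.id

Result:
product    | customer
-----------+---------
Notebook   | Sam     
Desk       | Sam     
Phone      | Rosa    
Charger    | Carol   
Headphones | Sam     
Keyboard   | Sam     
Stapler    | Rosa    
Pen        | Sam     
Printer    | NULL    


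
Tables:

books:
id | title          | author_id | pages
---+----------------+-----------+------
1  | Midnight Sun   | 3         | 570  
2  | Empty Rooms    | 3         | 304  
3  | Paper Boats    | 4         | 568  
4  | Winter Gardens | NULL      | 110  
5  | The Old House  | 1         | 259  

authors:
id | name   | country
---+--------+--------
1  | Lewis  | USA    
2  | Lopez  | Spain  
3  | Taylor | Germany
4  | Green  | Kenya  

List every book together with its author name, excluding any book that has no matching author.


INNER JOIN keeps only books rows whose author_id matches an id in authors. Walk through each book:
  - book 1 (Midnight Sun): author_id=3 -> matches Taylor
  - book 2 (Empty Rooms): author_id=3 -> matches Taylor
  - book 3 (Paper Boats): author_id=4 -> matches Green
  - book 4 (Winter Gardens): author_id=NULL, no match -> dropped
  - book 5 (The Old House): author_id=1 -> matches Lewis
So 1 of 5 rows is dropped.

SQL:
SELECT a.title, b.name AS author
FROM books a
INNER JOIN authors b ON a.author_id = b.id

Result:
title         | author
--------------+-------
Midnight Sun  | Taylor
Empty Rooms   | Taylor
Paper Boats   | Green 
The Old House | Lewis 


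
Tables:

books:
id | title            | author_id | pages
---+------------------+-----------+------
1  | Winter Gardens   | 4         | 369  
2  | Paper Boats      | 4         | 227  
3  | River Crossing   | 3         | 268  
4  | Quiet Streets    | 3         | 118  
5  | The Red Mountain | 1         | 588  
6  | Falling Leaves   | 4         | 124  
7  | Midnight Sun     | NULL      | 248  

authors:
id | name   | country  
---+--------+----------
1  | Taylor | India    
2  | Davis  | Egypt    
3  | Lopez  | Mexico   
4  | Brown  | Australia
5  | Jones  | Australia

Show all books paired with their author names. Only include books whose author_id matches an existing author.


INNER JOIN keeps only books rows whose author_id matches an id in authors. Walk through each book:
  - book 1 (Winter Gardens): author_id=4 -> matches Brown
  - book 2 (Paper Boats): author_id=4 -> matches Brown
  - book 3 (River Crossing): author_id=3 -> matches Lopez
  - book 4 (Quiet Streets): author_id=3 -> matches Lopez
  - book 5 (The Red Mountain): author_id=1 -> matches Taylor
  - book 6 (Falling Leaves): author_id=4 -> matches Brown
  - book 7 (Midnight Sun): author_id=NULL, no match -> dropped
So 1 of 7 rows is dropped.

SQL:
SELECT a.title, b.name AS author
FROM books a
INNER JOIN authors b ON a.author_id = b.id

Result:
title            | author
-----------------+-------
Winter Gardens   | Brown 
Paper Boats      | Brown 
River Crossing   | Lopez 
Quiet Streets    | Lopez 
The Red Mountain | Taylor
Falling Leaves   | Brown 


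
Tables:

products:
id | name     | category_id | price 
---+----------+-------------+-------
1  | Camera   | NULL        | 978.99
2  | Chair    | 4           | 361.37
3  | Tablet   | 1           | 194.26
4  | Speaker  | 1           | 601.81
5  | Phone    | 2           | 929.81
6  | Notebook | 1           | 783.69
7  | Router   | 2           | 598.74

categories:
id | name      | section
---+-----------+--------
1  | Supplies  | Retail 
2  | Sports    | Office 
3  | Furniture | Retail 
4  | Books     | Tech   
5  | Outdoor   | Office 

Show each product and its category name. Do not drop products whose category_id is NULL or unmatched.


LEFT JOIN keeps every row from products (the left table); where category_id has no match in categories, the category columns become NULL. Walk through each product:
  - product 1 (Camera): category_id=NULL, no match -> kept with NULL
  - product 2 (Chair): category_id=4 -> matches Books
  - product 3 (Tablet): category_id=1 -> matches Supplies
  - product 4 (Speaker): category_id=1 -> matches Supplies
  - product 5 (Phone): category_id=2 -> matches Sports
  - product 6 (Notebook): category_id=1 -> matches Supplies
  - product 7 (Router): category_id=2 -> matches Sports
All 7 rows appear; 1 has NULL category.

SQL:
SELECT a.name, b.name AS category
FROM products a
LEFT JOIN categories b ON a.category_id = b.id

Result:
name     | category
---------+---------
Camera   | NULL    
Chair    | Books   
Tablet   | Supplies
Speaker  | Supplies
Phone    | Sports  
Notebook | Supplies
Router   | Sports  


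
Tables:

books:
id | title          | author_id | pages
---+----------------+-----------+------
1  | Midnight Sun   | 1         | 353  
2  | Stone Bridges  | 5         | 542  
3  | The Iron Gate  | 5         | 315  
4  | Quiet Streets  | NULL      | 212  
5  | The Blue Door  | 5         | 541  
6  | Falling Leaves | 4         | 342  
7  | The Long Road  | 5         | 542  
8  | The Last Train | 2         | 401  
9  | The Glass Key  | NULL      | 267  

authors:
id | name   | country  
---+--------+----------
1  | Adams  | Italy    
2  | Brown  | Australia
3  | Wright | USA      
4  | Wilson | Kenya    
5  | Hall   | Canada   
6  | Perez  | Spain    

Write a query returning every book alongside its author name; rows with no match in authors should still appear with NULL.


LEFT JOIN keeps every row from books (the left table); where author_id has no match in authors, the author columns become NULL. Walk through each book:
  - book 1 (Midnight Sun): author_id=1 -> matches Adams
  - book 2 (Stone Bridges): author_id=5 -> matches Hall
  - book 3 (The Iron Gate): author_id=5 -> matches Hall
  - book 4 (Quiet Streets): author_id=NULL, no match -> kept with NULL
  - book 5 (The Blue Door): author_id=5 -> matches Hall
  - book 6 (Falling Leaves): author_id=4 -> matches Wilson
  - book 7 (The Long Road): author_id=5 -> matches Hall
  - book 8 (The Last Train): author_id=2 -> matches Brown
  - book 9 (The Glass Key): author_id=NULL, no match -> kept with NULL
All 9 rows appear; 2 have NULL author.

SQL:
SELECT a.title, b.name AS author
FROM books a
LEFT JOIN authors b ON a.author_id = b.id

Result:
title          | author
---------------+-------
Midnight Sun   | Adams 
Stone Bridges  | Hall  
The Iron Gate  | Hall  
Quiet Streets  | NULL  
The Blue Door  | Hall  
Falling Leaves | Wilson
The Long Road  | Hall  
The Last Train | Brown 
The Glass Key  | NULL  


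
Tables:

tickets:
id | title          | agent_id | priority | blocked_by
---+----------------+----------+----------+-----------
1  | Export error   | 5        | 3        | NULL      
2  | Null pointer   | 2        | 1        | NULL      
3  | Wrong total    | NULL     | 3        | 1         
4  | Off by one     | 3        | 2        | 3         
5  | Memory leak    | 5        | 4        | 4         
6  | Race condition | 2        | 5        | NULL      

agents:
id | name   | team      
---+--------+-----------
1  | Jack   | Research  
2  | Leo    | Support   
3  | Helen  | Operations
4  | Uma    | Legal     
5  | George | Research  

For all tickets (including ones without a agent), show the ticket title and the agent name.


LEFT JOIN keeps every row from tickets (the left table); where agent_id has no match in agents, the agent columns become NULL. Walk through each ticket:
  - ticket 1 (Export error): agent_id=5 -> matches George
  - ticket 2 (Null pointer): agent_id=2 -> matches Leo
  - ticket 3 (Wrong total): agent_id=NULL, no match -> kept with NULL
  - ticket 4 (Off by one): agent_id=3 -> matches Helen
  - ticket 5 (Memory leak): agent_id=5 -> matches George
  - ticket 6 (Race condition): agent_id=2 -> matches Leo
All 6 rows appear; 1 has NULL agent.

SQL:
SELECT a.title, b.name AS agent
FROM tickets a
LEFT JOIN agents b ON a.agent_id = b.id

Result:
title          | agent 
---------------+-------
Export error   | George
Null pointer   | Leo   
Wrong total    | NULL  
Off by one     | Helen 
Memory leak    | George
Race condition | Leo   


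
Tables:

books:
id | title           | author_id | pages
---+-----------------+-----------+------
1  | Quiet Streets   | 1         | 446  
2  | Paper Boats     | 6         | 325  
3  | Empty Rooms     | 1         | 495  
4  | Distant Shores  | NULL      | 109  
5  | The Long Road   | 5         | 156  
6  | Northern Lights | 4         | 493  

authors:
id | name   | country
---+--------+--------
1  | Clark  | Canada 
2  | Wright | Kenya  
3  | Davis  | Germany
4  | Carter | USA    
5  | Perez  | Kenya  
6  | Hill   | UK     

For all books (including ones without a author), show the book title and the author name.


LEFT JOIN keeps every row from books (the left table); where author_id has no match in authors, the author columns become NULL. Walk through each book:
  - book 1 (Quiet Streets): author_id=1 -> matches Clark
  - book 2 (Paper Boats): author_id=6 -> matches Hill
  - book 3 (Empty Rooms): author_id=1 -> matches Clark
  - book 4 (Distant Shores): author_id=NULL, no match -> kept with NULL
  - book 5 (The Long Road): author_id=5 -> matches Perez
  - book 6 (Northern Lights): author_id=4 -> matches Carter
All 6 rows appear; 1 has NULL author.

SQL:
SELECT a.title, b.name AS author
FROM books a
LEFT JOIN authors b ON a.author_id = b.id

Result:
title           | author
----------------+-------
Quiet Streets   | Clark 
Paper Boats     | Hill  
Empty Rooms     | Clark 
Distant Shores  | NULL  
The Long Road   | Perez 
Northern Lights | Carter


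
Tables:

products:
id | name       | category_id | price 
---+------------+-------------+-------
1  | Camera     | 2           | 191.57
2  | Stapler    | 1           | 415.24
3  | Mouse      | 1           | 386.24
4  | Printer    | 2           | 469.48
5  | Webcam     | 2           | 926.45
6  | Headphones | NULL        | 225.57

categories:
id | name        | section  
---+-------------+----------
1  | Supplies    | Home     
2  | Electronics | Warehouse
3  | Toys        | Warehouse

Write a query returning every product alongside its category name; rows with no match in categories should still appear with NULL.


LEFT JOIN keeps every row from products (the left table); where category_id has no match in categories, the category columns become NULL. Walk through each product:
  - product 1 (Camera): category_id=2 -> matches Electronics
  - product 2 (Stapler): category_id=1 -> matches Supplies
  - product 3 (Mouse): category_id=1 -> matches Supplies
  - product 4 (Printer): category_id=2 -> matches Electronics
  - product 5 (Webcam): category_id=2 -> matches Electronics
  - product 6 (Headphones): category_id=NULL, no match -> kept with NULL
All 6 rows appear; 1 has NULL category.

SQL:
SELECT a.name, b.name AS category
FROM products a
LEFT JOIN categories b ON a.category_id = b.id

Result:
name       | category   
-----------+------------
Camera     | Electronics
Stapler    | Supplies   
Mouse      | Supplies   
Printer    | Electronics
Webcam     | Electronics
Headphones | NULL       


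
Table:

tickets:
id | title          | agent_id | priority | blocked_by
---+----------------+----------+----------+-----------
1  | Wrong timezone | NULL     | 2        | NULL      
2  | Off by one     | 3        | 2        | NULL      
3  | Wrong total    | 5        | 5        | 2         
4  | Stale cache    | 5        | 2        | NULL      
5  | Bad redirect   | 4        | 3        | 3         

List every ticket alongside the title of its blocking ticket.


This is a self-join: tickets is joined to a second copy of itself, matching each row's blocked_by to another row's id. Use LEFT JOIN so rows with blocked_by=NULL are kept.
  - ticket 1 (Wrong timezone): blocked_by=NULL -> NULL
  - ticket 2 (Off by one): blocked_by=NULL -> NULL
  - ticket 3 (Wrong total): blocked_by=2 -> Off by one
  - ticket 4 (Stale cache): blocked_by=NULL -> NULL
  - ticket 5 (Bad redirect): blocked_by=3 -> Wrong total

SQL:
SELECT a.title AS item, b.title AS blocked_by
FROM tickets a
LEFT JOIN tickets b ON a.blocked_by = b.id

Result:
item           | blocked_by 
---------------+------------
Wrong timezone | NULL       
Off by one     | NULL       
Wrong total    | Off by one 
Stale cache    | NULL       
Bad redirect   | Wrong total


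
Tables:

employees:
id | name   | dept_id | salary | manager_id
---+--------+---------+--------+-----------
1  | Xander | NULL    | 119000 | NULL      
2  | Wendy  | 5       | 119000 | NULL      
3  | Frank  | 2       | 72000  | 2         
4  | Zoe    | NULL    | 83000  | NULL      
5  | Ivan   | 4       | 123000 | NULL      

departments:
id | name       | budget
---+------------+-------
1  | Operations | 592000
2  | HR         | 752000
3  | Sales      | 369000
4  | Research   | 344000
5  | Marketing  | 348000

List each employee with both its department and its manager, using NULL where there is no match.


Two LEFT JOINs from the same base table employees: one to departments via dept_id, one to employees itself via manager_id. Both are LEFT so every employee is preserved.
Match against departments:
  - employee 1 (Xander): dept_id=NULL, no match -> kept with NULL
  - employee 2 (Wendy): dept_id=5 -> matches Marketing
  - employee 3 (Frank): dept_id=2 -> matches HR
  - employee 4 (Zoe): dept_id=NULL, no match -> kept with NULL
  - employee 5 (Ivan): dept_id=4 -> matches Research
Match against employees (self):
  - employee 1 (Xander): manager_id=NULL -> NULL
  - employee 2 (Wendy): manager_id=NULL -> NULL
  - employee 3 (Frank): manager_id=2 -> Wendy
  - employee 4 (Zoe): manager_id=NULL -> NULL
  - employee 5 (Ivan): manager_id=NULL -> NULL

SQL:
SELECT a.name, b.name AS department, c.name AS manager
FROM employees a
LEFT JOIN departments b ON a.dept_id = b.id
LEFT JOIN employees c ON a.manager_id = c.id

Result:
name   | department | manager
-------+------------+--------
Xander | NULL       | NULL   
Wendy  | Marketing  | NULL   
Frank  | HR         | Wendy  
Zoe    | NULL       | NULL   
Ivan   | Research   | NULL   


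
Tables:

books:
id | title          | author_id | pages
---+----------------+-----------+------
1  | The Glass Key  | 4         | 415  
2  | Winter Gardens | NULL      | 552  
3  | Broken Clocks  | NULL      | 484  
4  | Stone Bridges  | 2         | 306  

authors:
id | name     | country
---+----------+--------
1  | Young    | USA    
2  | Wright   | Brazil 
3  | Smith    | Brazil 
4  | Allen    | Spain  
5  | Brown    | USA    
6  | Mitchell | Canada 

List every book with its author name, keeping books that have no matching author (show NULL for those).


LEFT JOIN keeps every row from books (the left table); where author_id has no match in authors, the author columns become NULL. Walk through each book:
  - book 1 (The Glass Key): author_id=4 -> matches Allen
  - book 2 (Winter Gardens): author_id=NULL, no match -> kept with NULL
  - book 3 (Broken Clocks): author_id=NULL, no match -> kept with NULL
  - book 4 (Stone Bridges): author_id=2 -> matches Wright
All 4 rows appear; 2 have NULL author.

SQL:
SELECT a.title, b.name AS author
FROM books a
LEFT JOIN authors b ON a.author_id = b.id

Result:
title          | author
---------------+-------
The Glass Key  | Allen 
Winter Gardens | NULL  
Broken Clocks  | NULL  
Stone Bridges  | Wright
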